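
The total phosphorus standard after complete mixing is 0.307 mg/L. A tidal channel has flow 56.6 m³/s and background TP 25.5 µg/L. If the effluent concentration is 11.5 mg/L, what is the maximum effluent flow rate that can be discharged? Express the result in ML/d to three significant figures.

123 ML/d

25.5 µg/L = 0.0255 mg/L.
Mass balance at complete mixing: C_std·(Q_w + Q_r) = Q_w·C_e + Q_r·C_b.
Rearranging, Q_w = Q_r·(C_std − C_b)/(C_e − C_std) = 56.6·(0.307 − 0.0255) / (11.5 − 0.307) = 1.423 m³/s.
= 123 ML/d.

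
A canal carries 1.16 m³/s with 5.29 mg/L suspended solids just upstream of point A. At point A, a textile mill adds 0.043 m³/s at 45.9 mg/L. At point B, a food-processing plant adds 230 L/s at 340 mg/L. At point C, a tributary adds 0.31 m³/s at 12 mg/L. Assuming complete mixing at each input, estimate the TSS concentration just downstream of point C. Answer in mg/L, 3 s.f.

After input A: C = (1.16·5.29 + 0.043·45.9) / 1.203 = 6.742 mg/L.
230 L/s = 0.23 m³/s.
After input B: C = (1.203·6.742 + 0.23·340) / 1.433 = 60.23 mg/L.
After input C: C = (1.433·60.23 + 0.31·12) / 1.743 = 51.65 mg/L.

51.7 mg/L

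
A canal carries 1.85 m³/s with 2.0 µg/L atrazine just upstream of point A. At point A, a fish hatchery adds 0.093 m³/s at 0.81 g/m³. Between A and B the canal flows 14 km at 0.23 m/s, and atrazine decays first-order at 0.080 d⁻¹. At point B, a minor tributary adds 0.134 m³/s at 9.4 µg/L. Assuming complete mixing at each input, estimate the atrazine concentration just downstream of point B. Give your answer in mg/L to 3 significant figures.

2.0 µg/L = 0.002 mg/L.
After input A: C = (1.85·0.002 + 0.093·0.81) / 1.943 = 0.04067 mg/L.
Over the 14 km reach to input B (t = 6.087e+04 s = 0.7045 d), decay gives C = 0.04067·exp(−0.080·0.7045) = 0.03845 mg/L.
9.4 µg/L = 0.0094 mg/L.
After input B: C = (1.943·0.03845 + 0.134·0.0094) / 2.077 = 0.03657 mg/L.

0.0366 mg/L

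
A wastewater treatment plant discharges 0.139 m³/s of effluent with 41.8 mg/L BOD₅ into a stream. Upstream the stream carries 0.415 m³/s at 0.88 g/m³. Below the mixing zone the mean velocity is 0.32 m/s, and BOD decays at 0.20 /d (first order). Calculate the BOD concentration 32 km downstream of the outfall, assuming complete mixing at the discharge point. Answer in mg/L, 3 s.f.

8.84 mg/L

After complete mixing, C₀ = (0.139·41.8 + 0.415·0.88) / 0.554 = 11.15 mg/L.
Travel time t = 3.2e+04 m / 0.32 m/s = 1e+05 s = 1.157 d.
C = 11.15·exp(−0.20·1.157) = 11.15·0.7934 = 8.844 mg/L.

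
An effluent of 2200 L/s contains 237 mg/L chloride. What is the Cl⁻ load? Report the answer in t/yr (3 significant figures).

2200 L/s = 2.2 m³/s.
Mass flux = Q·C = 2.2 m³/s × 237 g/m³ = 521.4 g/s.
= 521.4 g/s × 31.56 = 1.645e+04 t/yr.

16500 t/yr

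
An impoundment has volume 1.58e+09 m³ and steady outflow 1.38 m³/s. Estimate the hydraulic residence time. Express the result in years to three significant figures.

Q = 1.38 m³/s × 3.156e+07 s/yr = 4.355e+07 m³/yr.
Hydraulic residence time τ = V/Q = 1.58e+09/4.355e+07 = 36.28 yr.

36.3 yr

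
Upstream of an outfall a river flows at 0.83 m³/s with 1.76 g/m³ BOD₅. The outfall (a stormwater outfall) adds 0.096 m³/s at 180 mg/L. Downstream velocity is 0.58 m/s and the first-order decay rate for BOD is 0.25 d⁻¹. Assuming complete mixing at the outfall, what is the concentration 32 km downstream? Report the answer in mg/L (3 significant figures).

17.3 mg/L

After complete mixing, C₀ = (0.096·180 + 0.83·1.76) / 0.926 = 20.24 mg/L.
Travel time t = 3.2e+04 m / 0.58 m/s = 5.517e+04 s = 0.6386 d.
C = 20.24·exp(−0.25·0.6386) = 20.24·0.8524 = 17.25 mg/L.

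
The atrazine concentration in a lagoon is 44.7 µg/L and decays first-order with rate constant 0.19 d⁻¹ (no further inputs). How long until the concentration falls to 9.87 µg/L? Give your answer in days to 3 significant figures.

7.95 d

t = ln(C₀/C)/k = ln(44.7/9.87)/0.19 = 1.51/0.19 = 7.95 d.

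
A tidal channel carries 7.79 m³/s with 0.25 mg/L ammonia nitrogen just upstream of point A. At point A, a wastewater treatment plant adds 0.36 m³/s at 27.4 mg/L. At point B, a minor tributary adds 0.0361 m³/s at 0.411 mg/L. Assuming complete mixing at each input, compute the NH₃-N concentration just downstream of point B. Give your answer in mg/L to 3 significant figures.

After input A: C = (7.79·0.25 + 0.36·27.4) / 8.15 = 1.449 mg/L.
After input B: C = (8.15·1.449 + 0.0361·0.411) / 8.186 = 1.445 mg/L.

1.44 mg/L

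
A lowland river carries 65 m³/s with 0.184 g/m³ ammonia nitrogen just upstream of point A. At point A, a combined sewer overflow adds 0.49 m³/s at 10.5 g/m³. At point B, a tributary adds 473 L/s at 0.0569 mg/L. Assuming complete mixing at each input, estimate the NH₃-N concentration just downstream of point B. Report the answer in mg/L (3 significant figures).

After input A: C = (65·0.184 + 0.49·10.5) / 65.49 = 0.2612 mg/L.
473 L/s = 0.473 m³/s.
After input B: C = (65.49·0.2612 + 0.473·0.0569) / 65.96 = 0.2597 mg/L.

0.260 mg/L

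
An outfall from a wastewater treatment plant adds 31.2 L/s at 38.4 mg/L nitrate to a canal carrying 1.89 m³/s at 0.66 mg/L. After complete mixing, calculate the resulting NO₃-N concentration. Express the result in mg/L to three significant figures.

1.27 mg/L

31.2 L/s = 0.0312 m³/s.
By mass balance at complete mixing, C = (0.0312·38.4 + 1.89·0.66) / (0.0312 + 1.89) = 2.445/1.921 = 1.273 mg/L.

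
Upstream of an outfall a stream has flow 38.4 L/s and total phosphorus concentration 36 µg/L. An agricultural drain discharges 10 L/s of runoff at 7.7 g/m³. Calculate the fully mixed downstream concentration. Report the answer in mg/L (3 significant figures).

1.62 mg/L

10 L/s = 0.01 m³/s.
38.4 L/s = 0.0384 m³/s.
36 µg/L = 0.036 mg/L.
Conservation of mass across the mixing zone: C = (0.01·7.7 + 0.0384·0.036) / (0.01 + 0.0384) = 0.07838/0.0484 = 1.619 mg/L.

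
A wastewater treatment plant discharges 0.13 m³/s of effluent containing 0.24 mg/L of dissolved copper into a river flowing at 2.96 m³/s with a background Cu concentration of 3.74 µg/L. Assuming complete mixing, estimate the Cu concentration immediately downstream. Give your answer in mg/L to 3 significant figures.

0.0137 mg/L

3.74 µg/L = 0.00374 mg/L.
Flow-weighted mixing gives C = (0.13·0.24 + 2.96·0.00374) / (0.13 + 2.96) = 0.04227/3.09 = 0.01368 mg/L.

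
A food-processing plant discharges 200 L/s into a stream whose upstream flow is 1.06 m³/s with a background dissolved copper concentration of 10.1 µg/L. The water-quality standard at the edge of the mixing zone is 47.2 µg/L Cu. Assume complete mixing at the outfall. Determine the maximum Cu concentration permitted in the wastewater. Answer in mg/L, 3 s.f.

0.244 mg/L

200 L/s = 0.2 m³/s.
10.1 µg/L = 0.0101 mg/L.
47.2 µg/L = 0.0472 mg/L.
Mass balance: 0.0472·1.26 = 0.2·Cₑ + 1.06·0.0101.
Cₑ = (0.05947 − 0.01071) / 0.2 = 0.2438 mg/L.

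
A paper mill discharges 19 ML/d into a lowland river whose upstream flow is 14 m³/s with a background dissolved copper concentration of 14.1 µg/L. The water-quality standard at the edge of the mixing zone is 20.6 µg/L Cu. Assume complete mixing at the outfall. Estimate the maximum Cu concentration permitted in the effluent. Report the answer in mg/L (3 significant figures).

0.434 mg/L

19 ML/d = 0.2199 m³/s.
14.1 µg/L = 0.0141 mg/L.
20.6 µg/L = 0.0206 mg/L.
Mass balance: 0.0206·14.22 = 0.2199·Cₑ + 14·0.0141.
Cₑ = (0.2929 − 0.1974) / 0.2199 = 0.4344 mg/L.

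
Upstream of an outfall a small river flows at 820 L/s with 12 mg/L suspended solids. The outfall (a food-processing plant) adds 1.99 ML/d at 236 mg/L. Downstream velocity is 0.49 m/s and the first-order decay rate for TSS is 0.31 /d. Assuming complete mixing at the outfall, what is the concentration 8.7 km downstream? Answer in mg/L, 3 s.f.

17.0 mg/L

1.99 ML/d = 0.02303 m³/s.
820 L/s = 0.82 m³/s.
After complete mixing, C₀ = (0.02303·236 + 0.82·12) / 0.843 = 18.12 mg/L.
Travel time t = 8700 m / 0.49 m/s = 1.776e+04 s = 0.2055 d.
C = 18.12·exp(−0.31·0.2055) = 18.12·0.9383 = 17 mg/L.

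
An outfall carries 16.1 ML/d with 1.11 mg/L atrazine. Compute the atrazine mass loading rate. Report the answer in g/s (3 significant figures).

16.1 ML/d = 0.1863 m³/s.
Mass flux = Q·C = 0.1863 m³/s × 1.11 g/m³ = 0.2068 g/s.

0.207 g/s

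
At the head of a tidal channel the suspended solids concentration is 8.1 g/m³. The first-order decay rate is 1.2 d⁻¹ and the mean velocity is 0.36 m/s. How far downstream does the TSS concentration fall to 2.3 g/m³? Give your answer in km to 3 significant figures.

32.6 km

From C = C₀·e^(−kt), t = ln(C₀/C)/k = ln(8.1/2.3)/1.2 = 1.259/1.2 = 1.049 d.
Distance = v·t = 0.36 m/s × 9.064e+04 s = 3.263e+04 m = 32.63 km.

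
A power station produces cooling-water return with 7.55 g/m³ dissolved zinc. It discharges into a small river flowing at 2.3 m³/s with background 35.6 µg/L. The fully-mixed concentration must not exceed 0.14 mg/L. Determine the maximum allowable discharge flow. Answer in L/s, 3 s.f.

32.4 L/s

35.6 µg/L = 0.0356 mg/L.
Mass balance at complete mixing: C_std·(Q_w + Q_r) = Q_w·C_e + Q_r·C_b.
Rearranging, Q_w = Q_r·(C_std − C_b)/(C_e − C_std) = 2.3·(0.14 − 0.0356) / (7.55 − 0.14) = 0.0324 m³/s.
= 32.4 L/s.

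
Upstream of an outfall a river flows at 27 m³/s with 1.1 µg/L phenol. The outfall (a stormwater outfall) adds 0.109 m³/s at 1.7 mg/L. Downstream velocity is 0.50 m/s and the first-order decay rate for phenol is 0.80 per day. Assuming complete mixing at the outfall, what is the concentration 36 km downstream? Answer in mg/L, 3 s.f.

1.1 µg/L = 0.0011 mg/L.
After complete mixing, C₀ = (0.109·1.7 + 27·0.0011) / 27.11 = 0.007931 mg/L.
Travel time t = 3.6e+04 m / 0.50 m/s = 7.2e+04 s = 0.8333 d.
C = 0.007931·exp(−0.80·0.8333) = 0.007931·0.5134 = 0.004072 mg/L.

0.00407 mg/L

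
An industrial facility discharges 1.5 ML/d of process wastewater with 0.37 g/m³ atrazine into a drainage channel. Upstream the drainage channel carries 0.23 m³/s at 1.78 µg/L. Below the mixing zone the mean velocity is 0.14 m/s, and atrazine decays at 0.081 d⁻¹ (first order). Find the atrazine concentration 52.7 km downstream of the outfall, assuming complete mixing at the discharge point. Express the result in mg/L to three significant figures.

1.5 ML/d = 0.01736 m³/s.
1.78 µg/L = 0.00178 mg/L.
After complete mixing, C₀ = (0.01736·0.37 + 0.23·0.00178) / 0.2474 = 0.02762 mg/L.
Travel time t = 5.27e+04 m / 0.14 m/s = 3.764e+05 s = 4.357 d.
C = 0.02762·exp(−0.081·4.357) = 0.02762·0.7026 = 0.01941 mg/L.

0.0194 mg/L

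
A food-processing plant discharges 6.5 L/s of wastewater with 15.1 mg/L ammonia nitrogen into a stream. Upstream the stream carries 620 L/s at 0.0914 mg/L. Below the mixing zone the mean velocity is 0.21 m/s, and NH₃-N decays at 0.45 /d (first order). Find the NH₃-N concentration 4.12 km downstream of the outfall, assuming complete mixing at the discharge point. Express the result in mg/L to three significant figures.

6.5 L/s = 0.0065 m³/s.
620 L/s = 0.62 m³/s.
After complete mixing, C₀ = (0.0065·15.1 + 0.62·0.0914) / 0.6265 = 0.2471 mg/L.
Travel time t = 4120 m / 0.21 m/s = 1.962e+04 s = 0.2271 d.
C = 0.2471·exp(−0.45·0.2271) = 0.2471·0.9029 = 0.2231 mg/L.

0.223 mg/L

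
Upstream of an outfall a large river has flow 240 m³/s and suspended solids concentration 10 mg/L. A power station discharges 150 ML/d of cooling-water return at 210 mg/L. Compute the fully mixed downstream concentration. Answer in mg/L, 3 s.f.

150 ML/d = 1.736 m³/s.
Conservation of mass across the mixing zone: C = (1.736·210 + 240·10) / (1.736 + 240) = 2765/241.7 = 11.44 mg/L.

11.4 mg/L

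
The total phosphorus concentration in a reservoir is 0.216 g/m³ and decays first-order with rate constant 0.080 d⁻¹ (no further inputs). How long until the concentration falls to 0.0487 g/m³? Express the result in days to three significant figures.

t = ln(C₀/C)/k = ln(0.216/0.0487)/0.080 = 1.49/0.080 = 18.62 d.

18.6 d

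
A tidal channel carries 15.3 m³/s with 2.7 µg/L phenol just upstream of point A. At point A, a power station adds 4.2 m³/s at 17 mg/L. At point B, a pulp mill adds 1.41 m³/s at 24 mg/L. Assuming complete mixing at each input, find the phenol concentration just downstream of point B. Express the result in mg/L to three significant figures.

5.03 mg/L

2.7 µg/L = 0.0027 mg/L.
After input A: C = (15.3·0.0027 + 4.2·17) / 19.5 = 3.664 mg/L.
After input B: C = (19.5·3.664 + 1.41·24) / 20.91 = 5.035 mg/L.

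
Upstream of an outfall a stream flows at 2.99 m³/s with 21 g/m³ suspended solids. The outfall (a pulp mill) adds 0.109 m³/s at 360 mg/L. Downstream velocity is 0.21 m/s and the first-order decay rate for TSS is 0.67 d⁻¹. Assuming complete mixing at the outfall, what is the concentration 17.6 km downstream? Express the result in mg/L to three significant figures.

17.2 mg/L

After complete mixing, C₀ = (0.109·360 + 2.99·21) / 3.099 = 32.92 mg/L.
Travel time t = 1.76e+04 m / 0.21 m/s = 8.381e+04 s = 0.97 d.
C = 32.92·exp(−0.67·0.97) = 32.92·0.5221 = 17.19 mg/L.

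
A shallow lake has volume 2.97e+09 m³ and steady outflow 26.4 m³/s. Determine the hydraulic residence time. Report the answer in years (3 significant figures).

Q = 26.4 m³/s × 3.156e+07 s/yr = 8.331e+08 m³/yr.
Hydraulic residence time τ = V/Q = 2.97e+09/8.331e+08 = 3.565 yr.

3.56 yr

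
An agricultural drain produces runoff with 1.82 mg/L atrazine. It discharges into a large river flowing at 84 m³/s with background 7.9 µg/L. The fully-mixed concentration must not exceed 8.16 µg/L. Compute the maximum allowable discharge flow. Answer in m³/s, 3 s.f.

0.0121 m³/s

7.9 µg/L = 0.0079 mg/L.
8.16 µg/L = 0.00816 mg/L.
Mass balance at complete mixing: C_std·(Q_w + Q_r) = Q_w·C_e + Q_r·C_b.
Rearranging, Q_w = Q_r·(C_std − C_b)/(C_e − C_std) = 84·(0.00816 − 0.0079) / (1.82 − 0.00816) = 0.01205 m³/s.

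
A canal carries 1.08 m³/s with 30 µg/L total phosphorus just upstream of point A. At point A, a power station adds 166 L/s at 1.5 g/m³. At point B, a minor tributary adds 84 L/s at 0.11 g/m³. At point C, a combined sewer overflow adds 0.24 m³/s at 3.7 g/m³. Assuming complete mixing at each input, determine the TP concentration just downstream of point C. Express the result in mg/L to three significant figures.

30 µg/L = 0.03 mg/L.
166 L/s = 0.166 m³/s.
After input A: C = (1.08·0.03 + 0.166·1.5) / 1.246 = 0.2258 mg/L.
84 L/s = 0.084 m³/s.
After input B: C = (1.246·0.2258 + 0.084·0.11) / 1.33 = 0.2185 mg/L.
After input C: C = (1.33·0.2185 + 0.24·3.7) / 1.57 = 0.7507 mg/L.

0.751 mg/L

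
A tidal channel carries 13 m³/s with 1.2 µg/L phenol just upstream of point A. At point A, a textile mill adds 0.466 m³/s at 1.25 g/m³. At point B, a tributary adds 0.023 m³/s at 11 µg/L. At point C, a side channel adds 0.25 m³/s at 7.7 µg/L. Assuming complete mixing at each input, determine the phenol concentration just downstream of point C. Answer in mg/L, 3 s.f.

0.0437 mg/L

1.2 µg/L = 0.0012 mg/L.
After input A: C = (13·0.0012 + 0.466·1.25) / 13.47 = 0.04442 mg/L.
11 µg/L = 0.011 mg/L.
After input B: C = (13.47·0.04442 + 0.023·0.011) / 13.49 = 0.04436 mg/L.
7.7 µg/L = 0.0077 mg/L.
After input C: C = (13.49·0.04436 + 0.25·0.0077) / 13.74 = 0.04369 mg/L.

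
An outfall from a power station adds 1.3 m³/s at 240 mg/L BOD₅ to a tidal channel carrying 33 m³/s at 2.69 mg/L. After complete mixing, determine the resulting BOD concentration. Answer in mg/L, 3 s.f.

By mass balance at complete mixing, C = (1.3·240 + 33·2.69) / (1.3 + 33) = 400.8/34.3 = 11.68 mg/L.

11.7 mg/L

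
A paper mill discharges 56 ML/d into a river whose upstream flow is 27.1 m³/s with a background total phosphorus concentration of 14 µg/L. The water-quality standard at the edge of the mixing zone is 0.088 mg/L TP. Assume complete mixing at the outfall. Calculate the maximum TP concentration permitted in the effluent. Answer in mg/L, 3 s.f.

3.18 mg/L

56 ML/d = 0.6481 m³/s.
14 µg/L = 0.014 mg/L.
Mass balance: 0.088·27.75 = 0.6481·Cₑ + 27.1·0.014.
Cₑ = (2.442 − 0.3794) / 0.6481 = 3.182 mg/L.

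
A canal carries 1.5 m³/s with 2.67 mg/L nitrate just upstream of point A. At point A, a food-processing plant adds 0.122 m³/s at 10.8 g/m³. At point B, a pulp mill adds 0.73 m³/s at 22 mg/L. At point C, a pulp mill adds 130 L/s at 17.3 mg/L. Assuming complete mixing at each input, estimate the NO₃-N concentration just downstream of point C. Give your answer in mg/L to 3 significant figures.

After input A: C = (1.5·2.67 + 0.122·10.8) / 1.622 = 3.282 mg/L.
After input B: C = (1.622·3.282 + 0.73·22) / 2.352 = 9.091 mg/L.
130 L/s = 0.13 m³/s.
After input C: C = (2.352·9.091 + 0.13·17.3) / 2.482 = 9.521 mg/L.

9.52 mg/L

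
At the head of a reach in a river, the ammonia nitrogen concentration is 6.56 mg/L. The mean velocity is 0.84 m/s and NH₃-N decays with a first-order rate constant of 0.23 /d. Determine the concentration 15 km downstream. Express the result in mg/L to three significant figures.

6.26 mg/L

Travel time t = 15 km / 0.84 m/s = 1.5e+04/0.84 = 1.786e+04 s = 0.2067 d.
First-order decay: C = 6.56·exp(−0.23·0.2067) = 6.56·0.9536 = 6.255 mg/L.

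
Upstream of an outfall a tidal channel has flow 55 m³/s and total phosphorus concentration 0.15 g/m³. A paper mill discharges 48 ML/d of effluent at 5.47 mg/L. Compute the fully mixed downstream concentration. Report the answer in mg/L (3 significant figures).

48 ML/d = 0.5556 m³/s.
Conservation of mass across the mixing zone: C = (0.5556·5.47 + 55·0.15) / (0.5556 + 55) = 11.29/55.56 = 0.2032 mg/L.

0.203 mg/L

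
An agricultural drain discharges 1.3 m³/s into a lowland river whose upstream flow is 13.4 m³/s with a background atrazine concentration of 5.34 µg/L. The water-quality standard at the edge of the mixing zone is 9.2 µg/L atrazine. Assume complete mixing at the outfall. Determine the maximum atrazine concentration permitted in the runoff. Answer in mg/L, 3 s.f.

5.34 µg/L = 0.00534 mg/L.
9.2 µg/L = 0.0092 mg/L.
Mass balance: 0.0092·14.7 = 1.3·Cₑ + 13.4·0.00534.
Cₑ = (0.1352 − 0.07156) / 1.3 = 0.04899 mg/L.

0.0490 mg/L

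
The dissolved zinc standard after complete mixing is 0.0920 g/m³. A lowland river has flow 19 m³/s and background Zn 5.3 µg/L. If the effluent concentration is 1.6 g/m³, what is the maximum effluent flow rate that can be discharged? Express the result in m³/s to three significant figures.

1.09 m³/s

5.3 µg/L = 0.0053 mg/L.
Mass balance at complete mixing: C_std·(Q_w + Q_r) = Q_w·C_e + Q_r·C_b.
Rearranging, Q_w = Q_r·(C_std − C_b)/(C_e − C_std) = 19·(0.092 − 0.0053) / (1.6 − 0.092) = 1.092 m³/s.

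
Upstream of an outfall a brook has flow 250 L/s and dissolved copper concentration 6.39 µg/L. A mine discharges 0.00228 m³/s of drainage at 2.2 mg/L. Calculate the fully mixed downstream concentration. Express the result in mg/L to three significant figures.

0.0262 mg/L

250 L/s = 0.25 m³/s.
6.39 µg/L = 0.00639 mg/L.
By mass balance at complete mixing, C = (0.00228·2.2 + 0.25·0.00639) / (0.00228 + 0.25) = 0.006614/0.2523 = 0.02621 mg/L.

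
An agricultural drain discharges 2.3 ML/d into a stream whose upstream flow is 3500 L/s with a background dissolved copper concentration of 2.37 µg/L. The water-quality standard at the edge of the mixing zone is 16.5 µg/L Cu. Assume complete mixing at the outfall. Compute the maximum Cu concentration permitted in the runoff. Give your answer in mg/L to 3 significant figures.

2.3 ML/d = 0.02662 m³/s.
3500 L/s = 3.5 m³/s.
2.37 µg/L = 0.00237 mg/L.
16.5 µg/L = 0.0165 mg/L.
Mass balance: 0.0165·3.527 = 0.02662·Cₑ + 3.5·0.00237.
Cₑ = (0.05819 − 0.008295) / 0.02662 = 1.874 mg/L.

1.87 mg/L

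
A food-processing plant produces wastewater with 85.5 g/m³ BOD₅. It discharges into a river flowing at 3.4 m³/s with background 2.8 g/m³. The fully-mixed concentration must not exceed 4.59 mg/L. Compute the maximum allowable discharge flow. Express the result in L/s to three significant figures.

75.2 L/s

Mass balance at complete mixing: C_std·(Q_w + Q_r) = Q_w·C_e + Q_r·C_b.
Rearranging, Q_w = Q_r·(C_std − C_b)/(C_e − C_std) = 3.4·(4.59 − 2.8) / (85.5 − 4.59) = 0.07522 m³/s.
= 75.22 L/s.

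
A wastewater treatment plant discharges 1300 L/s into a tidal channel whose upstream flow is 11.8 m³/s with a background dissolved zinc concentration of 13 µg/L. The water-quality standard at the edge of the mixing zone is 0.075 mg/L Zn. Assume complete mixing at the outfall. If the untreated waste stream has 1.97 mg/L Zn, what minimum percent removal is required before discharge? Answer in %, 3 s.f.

1300 L/s = 1.3 m³/s.
13 µg/L = 0.013 mg/L.
Mass balance: 0.075·13.1 = 1.3·Cₑ + 11.8·0.013.
Cₑ = (0.9825 − 0.1534) / 1.3 = 0.6378 mg/L.
Required removal = 1 − 0.6378/1.97 = 67.63 %.

67.6 %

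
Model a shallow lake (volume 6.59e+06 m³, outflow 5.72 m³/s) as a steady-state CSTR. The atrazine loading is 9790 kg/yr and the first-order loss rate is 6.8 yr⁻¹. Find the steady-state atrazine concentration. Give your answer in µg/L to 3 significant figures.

43.4 µg/L

Outflow Q = 5.72 m³/s × 3.156e+07 s/yr = 1.805e+08 m³/yr.
Steady-state CSTR mass balance: W = Q·C + k·V·C, so C = W/(Q + kV).
Q + kV = 1.805e+08 + 6.8·6.59e+06 = 2.253e+08 m³/yr.
C = 9790/2.253e+08 = 4.345e-05 kg/m³ = 0.04345 mg/L = 43.45 µg/L.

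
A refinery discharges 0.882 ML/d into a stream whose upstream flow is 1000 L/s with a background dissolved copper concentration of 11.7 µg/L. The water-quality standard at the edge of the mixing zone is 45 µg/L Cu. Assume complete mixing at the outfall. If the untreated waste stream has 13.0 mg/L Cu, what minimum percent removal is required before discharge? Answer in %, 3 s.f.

74.6 %

0.882 ML/d = 0.01021 m³/s.
1000 L/s = 1 m³/s.
11.7 µg/L = 0.0117 mg/L.
45 µg/L = 0.045 mg/L.
Mass balance: 0.045·1.01 = 0.01021·Cₑ + 1·0.0117.
Cₑ = (0.04546 − 0.0117) / 0.01021 = 3.307 mg/L.
Required removal = 1 − 3.307/13.0 = 74.56 %.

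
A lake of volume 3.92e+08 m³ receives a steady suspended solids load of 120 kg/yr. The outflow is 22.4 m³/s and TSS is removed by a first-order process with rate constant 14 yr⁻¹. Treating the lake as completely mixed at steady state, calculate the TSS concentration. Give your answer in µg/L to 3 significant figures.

Outflow Q = 22.4 m³/s × 3.156e+07 s/yr = 7.069e+08 m³/yr.
Steady-state CSTR mass balance: W = Q·C + k·V·C, so C = W/(Q + kV).
Q + kV = 7.069e+08 + 14·3.92e+08 = 6.195e+09 m³/yr.
C = 120/6.195e+09 = 1.937e-08 kg/m³ = 1.937e-05 mg/L = 0.01937 µg/L.

0.0194 µg/L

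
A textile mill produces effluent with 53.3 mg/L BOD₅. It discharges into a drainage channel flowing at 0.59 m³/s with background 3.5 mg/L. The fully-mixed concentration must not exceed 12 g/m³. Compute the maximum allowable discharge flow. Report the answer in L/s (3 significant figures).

Mass balance at complete mixing: C_std·(Q_w + Q_r) = Q_w·C_e + Q_r·C_b.
Rearranging, Q_w = Q_r·(C_std − C_b)/(C_e − C_std) = 0.59·(12 − 3.5) / (53.3 − 12) = 0.1214 m³/s.
= 121.4 L/s.

121 L/s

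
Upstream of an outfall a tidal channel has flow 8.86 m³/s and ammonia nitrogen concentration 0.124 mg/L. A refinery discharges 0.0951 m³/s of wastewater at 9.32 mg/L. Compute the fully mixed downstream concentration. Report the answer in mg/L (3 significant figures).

By mass balance at complete mixing, C = (0.0951·9.32 + 8.86·0.124) / (0.0951 + 8.86) = 1.985/8.955 = 0.2217 mg/L.

0.222 mg/L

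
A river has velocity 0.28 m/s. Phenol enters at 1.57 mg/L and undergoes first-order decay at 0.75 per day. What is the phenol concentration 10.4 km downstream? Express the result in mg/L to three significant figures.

1.14 mg/L

Travel time t = 10.4 km / 0.28 m/s = 1.04e+04/0.28 = 3.714e+04 s = 0.4299 d.
First-order decay: C = 1.57·exp(−0.75·0.4299) = 1.57·0.7244 = 1.137 mg/L.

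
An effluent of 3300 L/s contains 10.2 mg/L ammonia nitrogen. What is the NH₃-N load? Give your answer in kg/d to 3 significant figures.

2910 kg/d

3300 L/s = 3.3 m³/s.
Mass flux = Q·C = 3.3 m³/s × 10.2 g/m³ = 33.66 g/s.
= 33.66 g/s × 86.4 = 2908 kg/d.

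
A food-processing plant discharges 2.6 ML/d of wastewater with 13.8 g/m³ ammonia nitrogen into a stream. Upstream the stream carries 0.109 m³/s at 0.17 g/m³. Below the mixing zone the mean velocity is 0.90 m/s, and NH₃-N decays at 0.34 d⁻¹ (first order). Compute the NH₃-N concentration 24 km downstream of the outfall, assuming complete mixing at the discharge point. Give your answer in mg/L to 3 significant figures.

2.6 ML/d = 0.03009 m³/s.
After complete mixing, C₀ = (0.03009·13.8 + 0.109·0.17) / 0.1391 = 3.119 mg/L.
Travel time t = 2.4e+04 m / 0.90 m/s = 2.667e+04 s = 0.3086 d.
C = 3.119·exp(−0.34·0.3086) = 3.119·0.9004 = 2.808 mg/L.

2.81 mg/L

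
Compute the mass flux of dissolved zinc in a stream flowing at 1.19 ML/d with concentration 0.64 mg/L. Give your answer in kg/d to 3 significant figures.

0.762 kg/d

1.19 ML/d = 0.01377 m³/s.
Mass flux = Q·C = 0.01377 m³/s × 0.64 g/m³ = 0.008815 g/s.
= 0.008815 g/s × 86.4 = 0.7616 kg/d.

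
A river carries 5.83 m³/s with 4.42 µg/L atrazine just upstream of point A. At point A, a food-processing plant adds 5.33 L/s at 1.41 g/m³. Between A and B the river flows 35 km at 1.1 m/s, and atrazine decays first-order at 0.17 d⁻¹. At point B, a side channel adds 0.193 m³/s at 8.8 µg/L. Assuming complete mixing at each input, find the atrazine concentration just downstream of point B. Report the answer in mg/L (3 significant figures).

0.00547 mg/L

4.42 µg/L = 0.00442 mg/L.
5.33 L/s = 0.00533 m³/s.
After input A: C = (5.83·0.00442 + 0.00533·1.41) / 5.835 = 0.005704 mg/L.
Over the 35 km reach to input B (t = 3.182e+04 s = 0.3683 d), decay gives C = 0.005704·exp(−0.17·0.3683) = 0.005358 mg/L.
8.8 µg/L = 0.0088 mg/L.
After input B: C = (5.835·0.005358 + 0.193·0.0088) / 6.028 = 0.005468 mg/L.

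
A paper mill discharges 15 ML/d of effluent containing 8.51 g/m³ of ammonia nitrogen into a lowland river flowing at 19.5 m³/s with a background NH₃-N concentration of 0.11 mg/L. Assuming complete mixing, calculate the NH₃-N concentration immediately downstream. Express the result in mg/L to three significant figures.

15 ML/d = 0.1736 m³/s.
By mass balance at complete mixing, C = (0.1736·8.51 + 19.5·0.11) / (0.1736 + 19.5) = 3.622/19.67 = 0.1841 mg/L.

0.184 mg/L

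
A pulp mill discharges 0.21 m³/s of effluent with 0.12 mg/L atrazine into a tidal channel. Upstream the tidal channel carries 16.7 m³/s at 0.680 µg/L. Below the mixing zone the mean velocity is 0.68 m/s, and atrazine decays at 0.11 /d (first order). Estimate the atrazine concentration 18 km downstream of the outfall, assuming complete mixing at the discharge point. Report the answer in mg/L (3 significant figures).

0.680 µg/L = 0.00068 mg/L.
After complete mixing, C₀ = (0.21·0.12 + 16.7·0.00068) / 16.91 = 0.002162 mg/L.
Travel time t = 1.8e+04 m / 0.68 m/s = 2.647e+04 s = 0.3064 d.
C = 0.002162·exp(−0.11·0.3064) = 0.002162·0.9669 = 0.00209 mg/L.

0.00209 mg/L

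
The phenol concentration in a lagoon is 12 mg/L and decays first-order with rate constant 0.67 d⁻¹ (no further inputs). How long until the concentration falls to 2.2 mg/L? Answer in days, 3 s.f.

t = ln(C₀/C)/k = ln(12/2.2)/0.67 = 1.696/0.67 = 2.532 d.

2.53 d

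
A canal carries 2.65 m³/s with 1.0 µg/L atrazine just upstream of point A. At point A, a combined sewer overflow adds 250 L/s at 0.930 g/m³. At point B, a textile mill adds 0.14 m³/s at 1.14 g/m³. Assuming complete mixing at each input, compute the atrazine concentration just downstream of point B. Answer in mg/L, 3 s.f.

1.0 µg/L = 0.001 mg/L.
250 L/s = 0.25 m³/s.
After input A: C = (2.65·0.001 + 0.25·0.93) / 2.9 = 0.08109 mg/L.
After input B: C = (2.9·0.08109 + 0.14·1.14) / 3.04 = 0.1299 mg/L.

0.130 mg/L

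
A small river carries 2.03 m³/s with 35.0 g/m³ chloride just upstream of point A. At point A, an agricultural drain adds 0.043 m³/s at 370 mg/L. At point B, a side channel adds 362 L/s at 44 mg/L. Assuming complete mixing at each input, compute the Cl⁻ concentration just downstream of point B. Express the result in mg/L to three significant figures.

42.3 mg/L

After input A: C = (2.03·35 + 0.043·370) / 2.073 = 41.95 mg/L.
362 L/s = 0.362 m³/s.
After input B: C = (2.073·41.95 + 0.362·44) / 2.435 = 42.25 mg/L.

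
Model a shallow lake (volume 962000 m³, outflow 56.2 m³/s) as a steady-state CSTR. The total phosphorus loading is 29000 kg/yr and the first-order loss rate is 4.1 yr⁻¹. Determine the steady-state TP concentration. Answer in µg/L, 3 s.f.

Outflow Q = 56.2 m³/s × 3.156e+07 s/yr = 1.774e+09 m³/yr.
Steady-state CSTR mass balance: W = Q·C + k·V·C, so C = W/(Q + kV).
Q + kV = 1.774e+09 + 4.1·962000 = 1.777e+09 m³/yr.
C = 29000/1.777e+09 = 1.632e-05 kg/m³ = 0.01632 mg/L = 16.32 µg/L.

16.3 µg/L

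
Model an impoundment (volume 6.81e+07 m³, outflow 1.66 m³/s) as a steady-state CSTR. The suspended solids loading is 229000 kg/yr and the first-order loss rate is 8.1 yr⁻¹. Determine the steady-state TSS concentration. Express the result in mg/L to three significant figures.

Outflow Q = 1.66 m³/s × 3.156e+07 s/yr = 5.239e+07 m³/yr.
Steady-state CSTR mass balance: W = Q·C + k·V·C, so C = W/(Q + kV).
Q + kV = 5.239e+07 + 8.1·6.81e+07 = 6.04e+08 m³/yr.
C = 229000/6.04e+08 = 0.0003791 kg/m³ = 0.3791 mg/L.

0.379 mg/L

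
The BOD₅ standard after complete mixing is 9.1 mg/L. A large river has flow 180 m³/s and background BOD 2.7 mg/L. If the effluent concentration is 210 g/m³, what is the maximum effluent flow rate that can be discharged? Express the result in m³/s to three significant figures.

Mass balance at complete mixing: C_std·(Q_w + Q_r) = Q_w·C_e + Q_r·C_b.
Rearranging, Q_w = Q_r·(C_std − C_b)/(C_e − C_std) = 180·(9.1 − 2.7) / (210 − 9.1) = 5.734 m³/s.

5.73 m³/s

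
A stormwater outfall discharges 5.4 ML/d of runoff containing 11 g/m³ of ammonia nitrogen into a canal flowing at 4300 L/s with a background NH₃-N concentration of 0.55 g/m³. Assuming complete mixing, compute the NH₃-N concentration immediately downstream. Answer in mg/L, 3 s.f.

0.700 mg/L

5.4 ML/d = 0.0625 m³/s.
4300 L/s = 4.3 m³/s.
Flow-weighted mixing gives C = (0.0625·11 + 4.3·0.55) / (0.0625 + 4.3) = 3.053/4.362 = 0.6997 mg/L.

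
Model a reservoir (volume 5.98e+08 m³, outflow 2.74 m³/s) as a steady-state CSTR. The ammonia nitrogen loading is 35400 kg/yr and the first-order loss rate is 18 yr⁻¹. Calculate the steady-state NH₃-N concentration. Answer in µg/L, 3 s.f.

Outflow Q = 2.74 m³/s × 3.156e+07 s/yr = 8.647e+07 m³/yr.
Steady-state CSTR mass balance: W = Q·C + k·V·C, so C = W/(Q + kV).
Q + kV = 8.647e+07 + 18·5.98e+08 = 1.085e+10 m³/yr.
C = 35400/1.085e+10 = 3.263e-06 kg/m³ = 0.003263 mg/L = 3.263 µg/L.

3.26 µg/L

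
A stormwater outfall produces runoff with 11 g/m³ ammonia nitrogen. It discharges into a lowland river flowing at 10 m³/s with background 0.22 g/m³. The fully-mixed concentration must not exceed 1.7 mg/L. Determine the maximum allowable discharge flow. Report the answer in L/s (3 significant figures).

Mass balance at complete mixing: C_std·(Q_w + Q_r) = Q_w·C_e + Q_r·C_b.
Rearranging, Q_w = Q_r·(C_std − C_b)/(C_e − C_std) = 10·(1.7 − 0.22) / (11 − 1.7) = 1.591 m³/s.
= 1591 L/s.

1590 L/s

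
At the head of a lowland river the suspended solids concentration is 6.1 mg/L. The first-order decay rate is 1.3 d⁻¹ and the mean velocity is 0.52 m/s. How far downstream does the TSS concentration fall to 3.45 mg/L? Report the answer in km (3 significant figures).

19.7 km

From C = C₀·e^(−kt), t = ln(C₀/C)/k = ln(6.1/3.45)/1.3 = 0.5699/1.3 = 0.4384 d.
Distance = v·t = 0.52 m/s × 3.788e+04 s = 1.97e+04 m = 19.7 km.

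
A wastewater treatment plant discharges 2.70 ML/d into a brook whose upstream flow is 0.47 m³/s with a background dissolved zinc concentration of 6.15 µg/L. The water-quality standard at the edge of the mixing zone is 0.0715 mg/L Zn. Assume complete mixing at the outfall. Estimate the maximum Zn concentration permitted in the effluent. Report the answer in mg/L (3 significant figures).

1.05 mg/L

2.70 ML/d = 0.03125 m³/s.
6.15 µg/L = 0.00615 mg/L.
Mass balance: 0.0715·0.5012 = 0.03125·Cₑ + 0.47·0.00615.
Cₑ = (0.03584 − 0.00289) / 0.03125 = 1.054 mg/L.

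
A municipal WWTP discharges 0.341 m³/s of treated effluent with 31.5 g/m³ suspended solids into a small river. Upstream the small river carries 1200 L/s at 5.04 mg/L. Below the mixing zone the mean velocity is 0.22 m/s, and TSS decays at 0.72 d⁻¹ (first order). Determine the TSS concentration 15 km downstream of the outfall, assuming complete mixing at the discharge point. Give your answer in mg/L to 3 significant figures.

1200 L/s = 1.2 m³/s.
After complete mixing, C₀ = (0.341·31.5 + 1.2·5.04) / 1.541 = 10.9 mg/L.
Travel time t = 1.5e+04 m / 0.22 m/s = 6.818e+04 s = 0.7891 d.
C = 10.9·exp(−0.72·0.7891) = 10.9·0.5666 = 6.173 mg/L.

6.17 mg/L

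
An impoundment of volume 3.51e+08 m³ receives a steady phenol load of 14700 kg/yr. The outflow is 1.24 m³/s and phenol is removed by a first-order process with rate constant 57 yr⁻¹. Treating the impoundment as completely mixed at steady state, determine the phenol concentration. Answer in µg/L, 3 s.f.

0.733 µg/L

Outflow Q = 1.24 m³/s × 3.156e+07 s/yr = 3.913e+07 m³/yr.
Steady-state CSTR mass balance: W = Q·C + k·V·C, so C = W/(Q + kV).
Q + kV = 3.913e+07 + 57·3.51e+08 = 2.005e+10 m³/yr.
C = 14700/2.005e+10 = 7.333e-07 kg/m³ = 0.0007333 mg/L = 0.7333 µg/L.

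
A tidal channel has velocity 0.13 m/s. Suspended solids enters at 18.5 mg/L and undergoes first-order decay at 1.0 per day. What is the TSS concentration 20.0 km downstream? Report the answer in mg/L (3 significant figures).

Travel time t = 20.0 km / 0.13 m/s = 2e+04/0.13 = 1.538e+05 s = 1.781 d.
First-order decay: C = 18.5·exp(−1.0·1.781) = 18.5·0.1685 = 3.118 mg/L.

3.12 mg/L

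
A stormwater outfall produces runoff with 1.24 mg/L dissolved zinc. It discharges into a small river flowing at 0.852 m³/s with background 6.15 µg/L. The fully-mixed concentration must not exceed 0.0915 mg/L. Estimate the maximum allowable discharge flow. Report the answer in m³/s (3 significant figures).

0.0633 m³/s

6.15 µg/L = 0.00615 mg/L.
Mass balance at complete mixing: C_std·(Q_w + Q_r) = Q_w·C_e + Q_r·C_b.
Rearranging, Q_w = Q_r·(C_std − C_b)/(C_e − C_std) = 0.852·(0.0915 − 0.00615) / (1.24 − 0.0915) = 0.06332 m³/s.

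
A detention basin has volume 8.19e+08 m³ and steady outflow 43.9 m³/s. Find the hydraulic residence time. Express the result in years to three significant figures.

0.591 yr

Q = 43.9 m³/s × 3.156e+07 s/yr = 1.385e+09 m³/yr.
Hydraulic residence time τ = V/Q = 8.19e+08/1.385e+09 = 0.5912 yr.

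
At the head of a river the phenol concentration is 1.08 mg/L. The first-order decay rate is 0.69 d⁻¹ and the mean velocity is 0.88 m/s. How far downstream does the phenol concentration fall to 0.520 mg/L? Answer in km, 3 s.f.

From C = C₀·e^(−kt), t = ln(C₀/C)/k = ln(1.08/0.520)/0.69 = 0.7309/0.69 = 1.059 d.
Distance = v·t = 0.88 m/s × 9.152e+04 s = 8.054e+04 m = 80.54 km.

80.5 km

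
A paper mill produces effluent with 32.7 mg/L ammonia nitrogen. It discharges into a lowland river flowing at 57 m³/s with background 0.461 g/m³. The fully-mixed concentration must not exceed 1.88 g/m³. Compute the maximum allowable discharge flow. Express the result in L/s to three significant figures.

2620 L/s

Mass balance at complete mixing: C_std·(Q_w + Q_r) = Q_w·C_e + Q_r·C_b.
Rearranging, Q_w = Q_r·(C_std − C_b)/(C_e − C_std) = 57·(1.88 − 0.461) / (32.7 − 1.88) = 2.624 m³/s.
= 2624 L/s.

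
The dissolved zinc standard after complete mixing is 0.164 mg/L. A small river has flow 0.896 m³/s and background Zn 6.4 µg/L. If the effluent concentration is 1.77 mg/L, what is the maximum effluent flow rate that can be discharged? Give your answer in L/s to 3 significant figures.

6.4 µg/L = 0.0064 mg/L.
Mass balance at complete mixing: C_std·(Q_w + Q_r) = Q_w·C_e + Q_r·C_b.
Rearranging, Q_w = Q_r·(C_std − C_b)/(C_e − C_std) = 0.896·(0.164 − 0.0064) / (1.77 − 0.164) = 0.08793 m³/s.
= 87.93 L/s.

87.9 L/s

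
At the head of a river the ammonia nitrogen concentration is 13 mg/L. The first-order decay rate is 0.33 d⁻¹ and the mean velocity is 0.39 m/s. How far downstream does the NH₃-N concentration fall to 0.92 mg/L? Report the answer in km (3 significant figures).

From C = C₀·e^(−kt), t = ln(C₀/C)/k = ln(13/0.92)/0.33 = 2.648/0.33 = 8.025 d.
Distance = v·t = 0.39 m/s × 6.934e+05 s = 2.704e+05 m = 270.4 km.

270 km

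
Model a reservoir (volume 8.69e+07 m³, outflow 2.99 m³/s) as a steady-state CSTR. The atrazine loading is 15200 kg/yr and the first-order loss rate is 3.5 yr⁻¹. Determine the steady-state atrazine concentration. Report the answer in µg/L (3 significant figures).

Outflow Q = 2.99 m³/s × 3.156e+07 s/yr = 9.436e+07 m³/yr.
Steady-state CSTR mass balance: W = Q·C + k·V·C, so C = W/(Q + kV).
Q + kV = 9.436e+07 + 3.5·8.69e+07 = 3.985e+08 m³/yr.
C = 15200/3.985e+08 = 3.814e-05 kg/m³ = 0.03814 mg/L = 38.14 µg/L.

38.1 µg/L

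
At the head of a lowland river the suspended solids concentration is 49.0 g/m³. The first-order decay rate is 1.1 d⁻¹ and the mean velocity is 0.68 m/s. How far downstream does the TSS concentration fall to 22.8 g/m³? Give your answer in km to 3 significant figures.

From C = C₀·e^(−kt), t = ln(C₀/C)/k = ln(49.0/22.8)/1.1 = 0.7651/1.1 = 0.6955 d.
Distance = v·t = 0.68 m/s × 6.009e+04 s = 4.086e+04 m = 40.86 km.

40.9 km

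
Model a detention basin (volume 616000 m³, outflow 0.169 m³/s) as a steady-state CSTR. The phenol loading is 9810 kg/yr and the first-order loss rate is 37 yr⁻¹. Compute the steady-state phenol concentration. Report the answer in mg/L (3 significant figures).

Outflow Q = 0.169 m³/s × 3.156e+07 s/yr = 5.333e+06 m³/yr.
Steady-state CSTR mass balance: W = Q·C + k·V·C, so C = W/(Q + kV).
Q + kV = 5.333e+06 + 37·616000 = 2.813e+07 m³/yr.
C = 9810/2.813e+07 = 0.0003488 kg/m³ = 0.3488 mg/L.

0.349 mg/L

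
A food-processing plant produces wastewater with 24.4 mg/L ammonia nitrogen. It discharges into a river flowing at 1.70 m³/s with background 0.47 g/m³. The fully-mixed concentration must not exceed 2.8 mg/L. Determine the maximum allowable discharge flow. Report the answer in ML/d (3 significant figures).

15.8 ML/d

Mass balance at complete mixing: C_std·(Q_w + Q_r) = Q_w·C_e + Q_r·C_b.
Rearranging, Q_w = Q_r·(C_std − C_b)/(C_e − C_std) = 1.70·(2.8 − 0.47) / (24.4 − 2.8) = 0.1834 m³/s.
= 15.84 ML/d.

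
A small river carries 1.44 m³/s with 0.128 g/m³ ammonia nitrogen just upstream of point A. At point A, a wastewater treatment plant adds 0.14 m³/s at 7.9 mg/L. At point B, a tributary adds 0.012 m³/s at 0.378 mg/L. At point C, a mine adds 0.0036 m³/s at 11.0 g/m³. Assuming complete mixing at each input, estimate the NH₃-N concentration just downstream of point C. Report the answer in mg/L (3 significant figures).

After input A: C = (1.44·0.128 + 0.14·7.9) / 1.58 = 0.8167 mg/L.
After input B: C = (1.58·0.8167 + 0.012·0.378) / 1.592 = 0.8134 mg/L.
After input C: C = (1.592·0.8134 + 0.0036·11) / 1.596 = 0.8363 mg/L.

0.836 mg/L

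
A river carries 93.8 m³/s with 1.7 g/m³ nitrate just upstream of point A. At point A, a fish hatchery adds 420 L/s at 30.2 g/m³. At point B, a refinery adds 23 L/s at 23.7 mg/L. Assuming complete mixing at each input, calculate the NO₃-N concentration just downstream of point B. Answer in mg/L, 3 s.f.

420 L/s = 0.42 m³/s.
After input A: C = (93.8·1.7 + 0.42·30.2) / 94.22 = 1.827 mg/L.
23 L/s = 0.023 m³/s.
After input B: C = (94.22·1.827 + 0.023·23.7) / 94.24 = 1.832 mg/L.

1.83 mg/L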